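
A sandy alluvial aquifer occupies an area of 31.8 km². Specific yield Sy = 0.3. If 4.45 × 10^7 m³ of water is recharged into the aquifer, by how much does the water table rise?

A = 31.8 km² = 3.18 × 10^7 m²
Δh = ΔV / (Sy × A) = 4.45 × 10^7 m³ / (0.3 × 3.18 × 10^7 m²) = 4.665 m

Δh ≈ 4.66 m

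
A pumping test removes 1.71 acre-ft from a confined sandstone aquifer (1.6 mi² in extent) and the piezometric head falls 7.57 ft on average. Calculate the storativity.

A = 1.6 mi² = 4.144 × 10^6 m²
Δh = 7.57 ft = 2.307 m
ΔV = 1.71 acre-ft = 2109 m³
S = ΔV / (A × Δh) = 2109 m³ / (4.144 × 10^6 m² × 2.307 m) = 2.206 × 10^-4

S ≈ 2.2 × 10^-4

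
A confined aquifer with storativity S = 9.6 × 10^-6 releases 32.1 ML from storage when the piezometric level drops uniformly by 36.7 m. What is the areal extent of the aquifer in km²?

A ≈ 91.1 km²

ΔV = 32.1 ML = 32100 m³
A = ΔV / (S × Δh) = 32100 / (9.6 × 10^-6 × 36.7) = 9.111 × 10^7 m²
A = 9.111 × 10^7 m² = 91.11 km²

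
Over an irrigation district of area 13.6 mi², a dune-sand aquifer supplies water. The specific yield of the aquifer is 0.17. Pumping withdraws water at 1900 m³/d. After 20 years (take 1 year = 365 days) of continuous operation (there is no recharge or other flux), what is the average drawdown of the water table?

A = 13.6 mi² = 3.522 × 10^7 m²
t = 20 years = 7300 d
ΔV = Q × t = 1900 m³/d × 7300 d = 1.387 × 10^7 m³
Δh = ΔV / (Sy × A) = 1.387 × 10^7 / (0.17 × 3.522 × 10^7) = 2.316 m

Δh ≈ 2.32 m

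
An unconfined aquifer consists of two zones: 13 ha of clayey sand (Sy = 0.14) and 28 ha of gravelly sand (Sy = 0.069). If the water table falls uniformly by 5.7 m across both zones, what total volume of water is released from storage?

ΔV ≈ 2.14 × 10^5 m³

A₁ = 13 ha = 1.3 × 10^5 m²; A₂ = 28 ha = 2.8 × 10^5 m²
ΔV₁ = 0.14 × 1.3 × 10^5 × 5.7 = 1.037 × 10^5 m³
ΔV₂ = 0.069 × 2.8 × 10^5 × 5.7 = 1.101 × 10^5 m³
ΔV = ΔV₁ + ΔV₂ = 2.139 × 10^5 m³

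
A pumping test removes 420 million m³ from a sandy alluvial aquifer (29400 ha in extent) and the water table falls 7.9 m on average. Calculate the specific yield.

Sy ≈ 0.18

A = 29400 ha = 2.94 × 10^8 m²
ΔV = 420 million m³ = 4.2 × 10^8 m³
Sy = ΔV / (A × Δh) = 4.2 × 10^8 m³ / (2.94 × 10^8 m² × 7.9 m) = 0.1808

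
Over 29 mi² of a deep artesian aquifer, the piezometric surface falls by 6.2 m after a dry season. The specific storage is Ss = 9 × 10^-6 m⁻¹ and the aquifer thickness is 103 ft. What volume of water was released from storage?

ΔV ≈ 1.32 × 10^5 m³

b = 103 ft = 31.39 m
S = Ss × b = 9 × 10^-6 m⁻¹ × 31.39 m = 2.825 × 10^-4
A = 29 mi² = 7.511 × 10^7 m²
ΔV = S × A × Δh = 2.825 × 10^-4 × 7.511 × 10^7 m² × 6.2 m = 1.316 × 10^5 m³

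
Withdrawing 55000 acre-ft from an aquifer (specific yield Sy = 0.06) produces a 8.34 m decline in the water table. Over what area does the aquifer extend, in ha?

A ≈ 13600 ha

ΔV = 55000 acre-ft = 6.784 × 10^7 m³
A = ΔV / (Sy × Δh) = 6.784 × 10^7 / (0.06 × 8.34) = 1.356 × 10^8 m²
A = 1.356 × 10^8 m² = 13560 ha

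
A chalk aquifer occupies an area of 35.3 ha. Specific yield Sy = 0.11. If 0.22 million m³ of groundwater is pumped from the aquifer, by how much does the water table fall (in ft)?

Δh ≈ 18.6 ft

A = 35.3 ha = 3.53 × 10^5 m²
ΔV = 0.22 million m³ = 2.2 × 10^5 m³
Δh = ΔV / (Sy × A) = 2.2 × 10^5 m³ / (0.11 × 3.53 × 10^5 m²) = 5.666 m
Δh = 5.666 m = 18.59 ft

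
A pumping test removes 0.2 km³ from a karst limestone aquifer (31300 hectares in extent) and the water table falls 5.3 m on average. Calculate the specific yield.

Sy ≈ 0.12

A = 31300 hectares = 3.13 × 10^8 m²
ΔV = 0.2 km³ = 2 × 10^8 m³
Sy = ΔV / (A × Δh) = 2 × 10^8 m³ / (3.13 × 10^8 m² × 5.3 m) = 0.1206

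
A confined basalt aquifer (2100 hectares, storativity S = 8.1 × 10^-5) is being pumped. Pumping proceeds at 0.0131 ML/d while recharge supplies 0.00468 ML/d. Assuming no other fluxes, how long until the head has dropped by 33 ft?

t ≈ 2030 days

A = 2100 hectares = 2.1 × 10^7 m²
Δh = 33 ft = 10.06 m
ΔV = S × A × Δh = 8.1 × 10^-5 × 2.1 × 10^7 × 10.06 = 17110 m³
Net withdrawal = 0.0131 − 0.00468 = 0.00842 ML/d = 8.42 m³/d
t = ΔV / Q = 17110 m³ / 8.42 m³/d = 2032 d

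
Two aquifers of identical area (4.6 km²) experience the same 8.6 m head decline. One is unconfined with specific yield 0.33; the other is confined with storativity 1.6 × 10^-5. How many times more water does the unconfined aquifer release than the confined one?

A = 4.6 km² = 4.6 × 10^6 m²
Unconfined: ΔV_u = Sy × A × Δh = 0.33 × 4.6 × 10^6 × 8.6 = 1.305 × 10^7 m³
Confined: ΔV_c = S × A × Δh = 1.6 × 10^-5 × 4.6 × 10^6 × 8.6 = 633 m³
Ratio = ΔV_u / ΔV_c = Sy / S = 0.33 / 1.6 × 10^-5 = 20630

ΔV_u / ΔV_c ≈ 20600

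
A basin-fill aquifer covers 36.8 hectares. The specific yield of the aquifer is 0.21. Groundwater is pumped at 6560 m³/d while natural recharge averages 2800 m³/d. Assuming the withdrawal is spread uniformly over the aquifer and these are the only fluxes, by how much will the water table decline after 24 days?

A = 36.8 hectares = 3.68 × 10^5 m²
Net abstraction = 6560 − 2800 = 3760 m³/d
ΔV = Q × t = 3760 m³/d × 24 d = 90240 m³
Δh = ΔV / (Sy × A) = 90240 / (0.21 × 3.68 × 10^5) = 1.168 m

Δh ≈ 1.17 m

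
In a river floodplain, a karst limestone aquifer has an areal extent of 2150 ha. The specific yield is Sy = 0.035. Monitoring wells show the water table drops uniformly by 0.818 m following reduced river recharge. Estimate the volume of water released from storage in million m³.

ΔV ≈ 0.616 million m³

A = 2150 ha = 2.15 × 10^7 m²
ΔV = Sy × A × Δh = 0.035 × 2.15 × 10^7 m² × 0.818 m = 6.155 × 10^5 m³
ΔV = 6.155 × 10^5 m³ = 0.6155 million m³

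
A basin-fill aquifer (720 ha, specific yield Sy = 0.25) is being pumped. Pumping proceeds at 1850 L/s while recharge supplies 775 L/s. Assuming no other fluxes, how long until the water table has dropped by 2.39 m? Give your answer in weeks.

A = 720 ha = 7.2 × 10^6 m²
ΔV = Sy × A × Δh = 0.25 × 7.2 × 10^6 × 2.39 = 4.302 × 10^6 m³
Net withdrawal = 1850 − 775 = 1075 L/s = 92880 m³/d
t = ΔV / Q = 4.302 × 10^6 m³ / 92880 m³/d = 46.32 d
t = 46.32 d ≈ 6.617 weeks

t ≈ 6.62 weeks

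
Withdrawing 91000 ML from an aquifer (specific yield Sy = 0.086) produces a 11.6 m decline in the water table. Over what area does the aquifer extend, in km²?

ΔV = 91000 ML = 9.1 × 10^7 m³
A = ΔV / (Sy × Δh) = 9.1 × 10^7 / (0.086 × 11.6) = 9.122 × 10^7 m²
A = 9.122 × 10^7 m² = 91.22 km²

A ≈ 91.2 km²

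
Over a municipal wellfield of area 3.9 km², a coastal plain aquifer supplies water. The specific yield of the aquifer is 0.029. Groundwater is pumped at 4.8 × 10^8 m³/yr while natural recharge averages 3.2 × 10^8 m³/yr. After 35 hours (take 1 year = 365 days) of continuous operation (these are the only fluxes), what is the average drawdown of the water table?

A = 3.9 km² = 3.9 × 10^6 m²
Net abstraction = 4.8 × 10^8 − 3.2 × 10^8 = 1.6 × 10^8 m³/yr
Q_net = 1.6 × 10^8 m³/yr = 4.384 × 10^5 m³/d
t = 35 hours = 1.458 d
ΔV = Q × t = 4.384 × 10^5 m³/d × 1.458 d = 6.393 × 10^5 m³
Δh = ΔV / (Sy × A) = 6.393 × 10^5 / (0.029 × 3.9 × 10^6) = 5.652 m

Δh ≈ 5.65 m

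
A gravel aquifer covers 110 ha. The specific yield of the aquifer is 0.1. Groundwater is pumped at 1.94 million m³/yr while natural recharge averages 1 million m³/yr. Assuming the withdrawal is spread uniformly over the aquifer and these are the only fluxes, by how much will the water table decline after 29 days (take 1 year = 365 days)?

A = 110 ha = 1.1 × 10^6 m²
Net abstraction = 1.94 − 1 = 0.94 million m³/yr
Q_net = 0.94 million m³/yr = 2575 m³/d
ΔV = Q × t = 2575 m³/d × 29 d = 74680 m³
Δh = ΔV / (Sy × A) = 74680 / (0.1 × 1.1 × 10^6) = 0.679 m

Δh ≈ 0.679 m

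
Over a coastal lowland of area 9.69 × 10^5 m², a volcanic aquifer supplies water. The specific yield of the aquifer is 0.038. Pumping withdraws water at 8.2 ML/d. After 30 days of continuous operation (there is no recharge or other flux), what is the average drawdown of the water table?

Δh ≈ 6.68 m

Q = 8.2 ML/d = 8200 m³/d
ΔV = Q × t = 8200 m³/d × 30 d = 2.46 × 10^5 m³
Δh = ΔV / (Sy × A) = 2.46 × 10^5 / (0.038 × 9.69 × 10^5) = 6.681 m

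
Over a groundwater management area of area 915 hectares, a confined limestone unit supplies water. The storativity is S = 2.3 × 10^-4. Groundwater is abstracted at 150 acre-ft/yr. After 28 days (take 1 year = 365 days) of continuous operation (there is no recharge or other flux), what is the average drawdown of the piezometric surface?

Δh ≈ 6.74 m

A = 915 hectares = 9.15 × 10^6 m²
Q = 150 acre-ft/yr = 506.9 m³/d
ΔV = Q × t = 506.9 m³/d × 28 d = 14190 m³
Δh = ΔV / (S × A) = 14190 / (2.3 × 10^-4 × 9.15 × 10^6) = 6.744 m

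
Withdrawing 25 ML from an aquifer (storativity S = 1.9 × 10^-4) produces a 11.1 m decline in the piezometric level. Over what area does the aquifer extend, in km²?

ΔV = 25 ML = 25000 m³
A = ΔV / (S × Δh) = 25000 / (1.9 × 10^-4 × 11.1) = 1.185 × 10^7 m²
A = 1.185 × 10^7 m² = 11.85 km²

A ≈ 11.9 km²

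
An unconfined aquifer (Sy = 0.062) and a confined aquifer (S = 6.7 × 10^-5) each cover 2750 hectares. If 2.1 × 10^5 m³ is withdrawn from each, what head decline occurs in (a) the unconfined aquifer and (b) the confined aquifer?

A = 2750 hectares = 2.75 × 10^7 m²
Unconfined: Δh_u = ΔV/(Sy·A) = 2.1 × 10^5/(0.062 × 2.75 × 10^7) = 0.1232 m
Confined: Δh_c = ΔV/(S·A) = 2.1 × 10^5/(6.7 × 10^-5 × 2.75 × 10^7) = 114 m

Δh_u ≈ 0.123 m; Δh_c ≈ 114 m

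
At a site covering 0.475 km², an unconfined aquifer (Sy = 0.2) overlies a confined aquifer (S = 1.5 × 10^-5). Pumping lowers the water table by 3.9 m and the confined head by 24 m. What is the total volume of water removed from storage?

ΔV ≈ 3.71 × 10^5 m³

A = 0.475 km² = 4.75 × 10^5 m²
Unconfined: ΔV_u = Sy × A × Δh_u = 0.2 × 4.75 × 10^5 × 3.9 = 3.705 × 10^5 m³
Confined: ΔV_c = S × A × Δh_c = 1.5 × 10^-5 × 4.75 × 10^5 × 24 = 171 m³
Total ΔV = 3.705 × 10^5 + 171 = 3.707 × 10^5 m³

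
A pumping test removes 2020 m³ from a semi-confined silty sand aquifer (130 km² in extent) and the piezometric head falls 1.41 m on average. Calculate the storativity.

A = 130 km² = 1.3 × 10^8 m²
S = ΔV / (A × Δh) = 2020 m³ / (1.3 × 10^8 m² × 1.41 m) = 1.102 × 10^-5

S ≈ 1.1 × 10^-5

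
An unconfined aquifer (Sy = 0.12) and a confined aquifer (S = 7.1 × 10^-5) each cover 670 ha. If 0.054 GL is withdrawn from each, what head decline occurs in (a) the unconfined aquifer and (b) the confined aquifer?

A = 670 ha = 6.7 × 10^6 m²
ΔV = 0.054 GL = 54000 m³
Unconfined: Δh_u = ΔV/(Sy·A) = 54000/(0.12 × 6.7 × 10^6) = 0.06716 m
Confined: Δh_c = ΔV/(S·A) = 54000/(7.1 × 10^-5 × 6.7 × 10^6) = 113.5 m

Δh_u ≈ 0.0672 m; Δh_c ≈ 114 m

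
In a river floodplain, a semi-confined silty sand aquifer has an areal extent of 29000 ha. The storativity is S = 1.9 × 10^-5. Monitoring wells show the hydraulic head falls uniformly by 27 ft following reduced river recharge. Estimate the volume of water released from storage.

ΔV ≈ 45300 m³

A = 29000 ha = 2.9 × 10^8 m²
Δh = 27 ft = 8.23 m
ΔV = S × A × Δh = 1.9 × 10^-5 × 2.9 × 10^8 m² × 8.23 m = 45350 m³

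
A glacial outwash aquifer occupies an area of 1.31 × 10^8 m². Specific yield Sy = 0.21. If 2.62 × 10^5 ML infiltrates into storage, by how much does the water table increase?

ΔV = 2.62 × 10^5 ML = 2.62 × 10^8 m³
Δh = ΔV / (Sy × A) = 2.62 × 10^8 m³ / (0.21 × 1.31 × 10^8 m²) = 9.524 m

Δh ≈ 9.52 m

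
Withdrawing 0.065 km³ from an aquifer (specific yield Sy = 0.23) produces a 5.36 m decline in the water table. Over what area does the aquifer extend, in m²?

A ≈ 5.27 × 10^7 m²

ΔV = 0.065 km³ = 6.5 × 10^7 m³
A = ΔV / (Sy × Δh) = 6.5 × 10^7 / (0.23 × 5.36) = 5.273 × 10^7 m²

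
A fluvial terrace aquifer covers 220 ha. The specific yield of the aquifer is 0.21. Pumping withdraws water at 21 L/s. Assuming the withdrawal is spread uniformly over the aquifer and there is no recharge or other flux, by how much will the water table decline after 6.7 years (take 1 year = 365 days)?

Δh ≈ 9.6 m

A = 220 ha = 2.2 × 10^6 m²
Q = 21 L/s = 1814 m³/d
t = 6.7 years = 2446 d
ΔV = Q × t = 1814 m³/d × 2446 d = 4.437 × 10^6 m³
Δh = ΔV / (Sy × A) = 4.437 × 10^6 / (0.21 × 2.2 × 10^6) = 9.604 m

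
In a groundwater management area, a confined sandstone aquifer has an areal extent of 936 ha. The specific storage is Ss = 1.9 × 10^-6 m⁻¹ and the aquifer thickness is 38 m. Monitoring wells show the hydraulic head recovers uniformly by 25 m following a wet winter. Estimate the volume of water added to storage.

ΔV ≈ 16900 m³

S = Ss × b = 1.9 × 10^-6 m⁻¹ × 38 m = 7.22 × 10^-5
A = 936 ha = 9.36 × 10^6 m²
ΔV = S × A × Δh = 7.22 × 10^-5 × 9.36 × 10^6 m² × 25 m = 16890 m³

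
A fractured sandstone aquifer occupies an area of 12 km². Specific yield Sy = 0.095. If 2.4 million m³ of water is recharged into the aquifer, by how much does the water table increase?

Δh ≈ 2.11 m

A = 12 km² = 1.2 × 10^7 m²
ΔV = 2.4 million m³ = 2.4 × 10^6 m³
Δh = ΔV / (Sy × A) = 2.4 × 10^6 m³ / (0.095 × 1.2 × 10^7 m²) = 2.105 m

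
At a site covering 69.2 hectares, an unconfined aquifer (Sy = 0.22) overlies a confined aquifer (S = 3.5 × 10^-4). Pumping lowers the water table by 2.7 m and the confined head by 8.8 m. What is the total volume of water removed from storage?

A = 69.2 hectares = 6.92 × 10^5 m²
Unconfined: ΔV_u = Sy × A × Δh_u = 0.22 × 6.92 × 10^5 × 2.7 = 4.11 × 10^5 m³
Confined: ΔV_c = S × A × Δh_c = 3.5 × 10^-4 × 6.92 × 10^5 × 8.8 = 2131 m³
Total ΔV = 4.11 × 10^5 + 2131 = 4.132 × 10^5 m³

ΔV ≈ 4.13 × 10^5 m³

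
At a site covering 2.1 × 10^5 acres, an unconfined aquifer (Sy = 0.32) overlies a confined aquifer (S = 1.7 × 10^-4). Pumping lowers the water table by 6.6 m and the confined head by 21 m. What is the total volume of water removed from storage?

ΔV ≈ 1.8 × 10^9 m³

A = 2.1 × 10^5 acres = 8.498 × 10^8 m²
Unconfined: ΔV_u = Sy × A × Δh_u = 0.32 × 8.498 × 10^8 × 6.6 = 1.795 × 10^9 m³
Confined: ΔV_c = S × A × Δh_c = 1.7 × 10^-4 × 8.498 × 10^8 × 21 = 3.034 × 10^6 m³
Total ΔV = 1.795 × 10^9 + 3.034 × 10^6 = 1.798 × 10^9 m³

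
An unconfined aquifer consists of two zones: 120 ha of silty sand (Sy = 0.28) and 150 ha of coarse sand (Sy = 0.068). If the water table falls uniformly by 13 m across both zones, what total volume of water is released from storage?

ΔV ≈ 5.69 × 10^6 m³

A₁ = 120 ha = 1.2 × 10^6 m²; A₂ = 150 ha = 1.5 × 10^6 m²
ΔV₁ = 0.28 × 1.2 × 10^6 × 13 = 4.368 × 10^6 m³
ΔV₂ = 0.068 × 1.5 × 10^6 × 13 = 1.326 × 10^6 m³
ΔV = ΔV₁ + ΔV₂ = 5.694 × 10^6 m³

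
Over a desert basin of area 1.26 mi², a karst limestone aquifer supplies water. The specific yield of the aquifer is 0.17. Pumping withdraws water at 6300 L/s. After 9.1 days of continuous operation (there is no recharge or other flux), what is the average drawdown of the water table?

Δh ≈ 8.93 m

A = 1.26 mi² = 3.263 × 10^6 m²
Q = 6300 L/s = 5.443 × 10^5 m³/d
ΔV = Q × t = 5.443 × 10^5 m³/d × 9.1 d = 4.953 × 10^6 m³
Δh = ΔV / (Sy × A) = 4.953 × 10^6 / (0.17 × 3.263 × 10^6) = 8.928 m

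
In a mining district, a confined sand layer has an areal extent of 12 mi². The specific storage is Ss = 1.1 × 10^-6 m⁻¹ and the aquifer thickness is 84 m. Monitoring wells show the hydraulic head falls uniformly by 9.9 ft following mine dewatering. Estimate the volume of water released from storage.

ΔV ≈ 8670 m³

S = Ss × b = 1.1 × 10^-6 m⁻¹ × 84 m = 9.24 × 10^-5
A = 12 mi² = 3.108 × 10^7 m²
Δh = 9.9 ft = 3.018 m
ΔV = S × A × Δh = 9.24 × 10^-5 × 3.108 × 10^7 m² × 3.018 m = 8666 m³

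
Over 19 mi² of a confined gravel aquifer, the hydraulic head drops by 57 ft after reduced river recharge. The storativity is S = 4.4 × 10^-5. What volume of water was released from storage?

ΔV ≈ 37600 m³

A = 19 mi² = 4.921 × 10^7 m²
Δh = 57 ft = 17.37 m
ΔV = S × A × Δh = 4.4 × 10^-5 × 4.921 × 10^7 m² × 17.37 m = 37620 m³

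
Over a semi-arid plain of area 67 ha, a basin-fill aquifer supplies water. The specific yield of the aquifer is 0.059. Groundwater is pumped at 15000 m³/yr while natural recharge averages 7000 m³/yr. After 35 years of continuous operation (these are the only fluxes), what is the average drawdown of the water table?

A = 67 ha = 6.7 × 10^5 m²
Net abstraction = 15000 − 7000 = 8000 m³/yr
Q_net = 8000 m³/yr = 21.92 m³/d
t = 35 years = 12780 d
ΔV = Q × t = 21.92 m³/d × 12780 d = 2.8 × 10^5 m³
Δh = ΔV / (Sy × A) = 2.8 × 10^5 / (0.059 × 6.7 × 10^5) = 7.083 m

Δh ≈ 7.08 m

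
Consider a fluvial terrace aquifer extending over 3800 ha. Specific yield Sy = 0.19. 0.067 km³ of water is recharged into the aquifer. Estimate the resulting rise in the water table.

Δh ≈ 9.28 m

A = 3800 ha = 3.8 × 10^7 m²
ΔV = 0.067 km³ = 6.7 × 10^7 m³
Δh = ΔV / (Sy × A) = 6.7 × 10^7 m³ / (0.19 × 3.8 × 10^7 m²) = 9.28 m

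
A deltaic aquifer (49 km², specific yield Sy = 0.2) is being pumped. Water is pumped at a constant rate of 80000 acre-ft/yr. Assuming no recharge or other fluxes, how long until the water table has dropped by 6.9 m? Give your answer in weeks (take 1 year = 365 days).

t ≈ 35.7 weeks

A = 49 km² = 4.9 × 10^7 m²
ΔV = Sy × A × Δh = 0.2 × 4.9 × 10^7 × 6.9 = 6.762 × 10^7 m³
Q = 80000 acre-ft/yr = 2.704 × 10^5 m³/d
t = ΔV / Q = 6.762 × 10^7 m³ / 2.704 × 10^5 m³/d = 250.1 d
t = 250.1 d ≈ 35.73 weeks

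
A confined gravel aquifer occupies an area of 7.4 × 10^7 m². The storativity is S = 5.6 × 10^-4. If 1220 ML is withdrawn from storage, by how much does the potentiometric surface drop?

Δh ≈ 29.4 m

ΔV = 1220 ML = 1.22 × 10^6 m³
Δh = ΔV / (S × A) = 1.22 × 10^6 m³ / (5.6 × 10^-4 × 7.4 × 10^7 m²) = 29.44 m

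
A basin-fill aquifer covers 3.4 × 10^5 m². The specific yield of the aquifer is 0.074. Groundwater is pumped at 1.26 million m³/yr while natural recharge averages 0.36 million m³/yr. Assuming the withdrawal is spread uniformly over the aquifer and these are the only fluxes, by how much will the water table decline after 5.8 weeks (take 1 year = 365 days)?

Net abstraction = 1.26 − 0.36 = 0.9 million m³/yr
Q_net = 0.9 million m³/yr = 2466 m³/d
t = 5.8 weeks = 40.6 d
ΔV = Q × t = 2466 m³/d × 40.6 d = 1.001 × 10^5 m³
Δh = ΔV / (Sy × A) = 1.001 × 10^5 / (0.074 × 3.4 × 10^5) = 3.979 m

Δh ≈ 3.98 m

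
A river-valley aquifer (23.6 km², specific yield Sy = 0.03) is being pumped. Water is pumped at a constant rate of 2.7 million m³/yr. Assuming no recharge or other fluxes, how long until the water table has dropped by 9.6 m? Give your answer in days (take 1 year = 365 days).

A = 23.6 km² = 2.36 × 10^7 m²
ΔV = Sy × A × Δh = 0.03 × 2.36 × 10^7 × 9.6 = 6.797 × 10^6 m³
Q = 2.7 million m³/yr = 7397 m³/d
t = ΔV / Q = 6.797 × 10^6 m³ / 7397 m³/d = 918.8 d

t ≈ 919 days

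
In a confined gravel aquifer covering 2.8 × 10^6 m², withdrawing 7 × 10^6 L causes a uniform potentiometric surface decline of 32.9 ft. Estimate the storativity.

Δh = 32.9 ft = 10.03 m
ΔV = 7 × 10^6 L = 7000 m³
S = ΔV / (A × Δh) = 7000 m³ / (2.8 × 10^6 m² × 10.03 m) = 2.493 × 10^-4

S ≈ 2.5 × 10^-4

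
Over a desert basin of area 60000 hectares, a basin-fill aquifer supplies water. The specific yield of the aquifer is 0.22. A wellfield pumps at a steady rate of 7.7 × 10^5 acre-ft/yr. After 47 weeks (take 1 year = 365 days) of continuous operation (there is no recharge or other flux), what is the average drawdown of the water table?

Δh ≈ 6.49 m

A = 60000 hectares = 6 × 10^8 m²
Q = 7.7 × 10^5 acre-ft/yr = 2.602 × 10^6 m³/d
t = 47 weeks = 329 d
ΔV = Q × t = 2.602 × 10^6 m³/d × 329 d = 8.561 × 10^8 m³
Δh = ΔV / (Sy × A) = 8.561 × 10^8 / (0.22 × 6 × 10^8) = 6.486 m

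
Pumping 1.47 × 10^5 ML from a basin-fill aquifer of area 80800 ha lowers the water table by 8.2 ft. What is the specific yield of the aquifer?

Sy ≈ 0.073

A = 80800 ha = 8.08 × 10^8 m²
Δh = 8.2 ft = 2.499 m
ΔV = 1.47 × 10^5 ML = 1.47 × 10^8 m³
Sy = ΔV / (A × Δh) = 1.47 × 10^8 m³ / (8.08 × 10^8 m² × 2.499 m) = 0.07279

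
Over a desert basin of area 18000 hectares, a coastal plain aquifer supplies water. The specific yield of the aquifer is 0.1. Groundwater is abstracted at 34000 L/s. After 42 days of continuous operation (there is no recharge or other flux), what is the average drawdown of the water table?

A = 18000 hectares = 1.8 × 10^8 m²
Q = 34000 L/s = 2.938 × 10^6 m³/d
ΔV = Q × t = 2.938 × 10^6 m³/d × 42 d = 1.234 × 10^8 m³
Δh = ΔV / (Sy × A) = 1.234 × 10^8 / (0.1 × 1.8 × 10^8) = 6.854 m

Δh ≈ 6.85 m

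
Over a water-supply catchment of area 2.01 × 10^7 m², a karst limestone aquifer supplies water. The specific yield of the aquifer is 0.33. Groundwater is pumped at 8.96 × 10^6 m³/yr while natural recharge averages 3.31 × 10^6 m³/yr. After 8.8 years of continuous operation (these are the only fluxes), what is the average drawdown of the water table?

Net abstraction = 8.96 × 10^6 − 3.31 × 10^6 = 5.65 × 10^6 m³/yr
Q_net = 5.65 × 10^6 m³/yr = 15480 m³/d
t = 8.8 years = 3212 d
ΔV = Q × t = 15480 m³/d × 3212 d = 4.972 × 10^7 m³
Δh = ΔV / (Sy × A) = 4.972 × 10^7 / (0.33 × 2.01 × 10^7) = 7.496 m

Δh ≈ 7.5 m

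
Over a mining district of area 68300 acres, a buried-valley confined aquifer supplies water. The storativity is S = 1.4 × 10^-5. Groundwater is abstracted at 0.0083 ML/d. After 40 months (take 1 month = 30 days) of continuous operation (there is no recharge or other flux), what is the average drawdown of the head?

A = 68300 acres = 2.764 × 10^8 m²
Q = 0.0083 ML/d = 8.3 m³/d
t = 40 months = 1200 d
ΔV = Q × t = 8.3 m³/d × 1200 d = 9960 m³
Δh = ΔV / (S × A) = 9960 / (1.4 × 10^-5 × 2.764 × 10^8) = 2.574 m

Δh ≈ 2.57 m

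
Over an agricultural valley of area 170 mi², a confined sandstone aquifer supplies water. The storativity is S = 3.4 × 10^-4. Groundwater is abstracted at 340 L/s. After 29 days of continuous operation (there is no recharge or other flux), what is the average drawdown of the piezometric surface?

A = 170 mi² = 4.403 × 10^8 m²
Q = 340 L/s = 29380 m³/d
ΔV = Q × t = 29380 m³/d × 29 d = 8.519 × 10^5 m³
Δh = ΔV / (S × A) = 8.519 × 10^5 / (3.4 × 10^-4 × 4.403 × 10^8) = 5.691 m

Δh ≈ 5.69 m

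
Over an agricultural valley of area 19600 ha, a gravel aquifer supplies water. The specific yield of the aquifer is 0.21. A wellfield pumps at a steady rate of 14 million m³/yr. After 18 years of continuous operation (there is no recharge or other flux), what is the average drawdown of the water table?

Δh ≈ 6.12 m

A = 19600 ha = 1.96 × 10^8 m²
Q = 14 million m³/yr = 38360 m³/d
t = 18 years = 6570 d
ΔV = Q × t = 38360 m³/d × 6570 d = 2.52 × 10^8 m³
Δh = ΔV / (Sy × A) = 2.52 × 10^8 / (0.21 × 1.96 × 10^8) = 6.122 m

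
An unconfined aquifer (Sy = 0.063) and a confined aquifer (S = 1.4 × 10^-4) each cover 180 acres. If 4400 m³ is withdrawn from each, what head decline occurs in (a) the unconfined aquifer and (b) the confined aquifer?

Δh_u ≈ 0.0959 m; Δh_c ≈ 43.1 m

A = 180 acres = 7.284 × 10^5 m²
Unconfined: Δh_u = ΔV/(Sy·A) = 4400/(0.063 × 7.284 × 10^5) = 0.09588 m
Confined: Δh_c = ΔV/(S·A) = 4400/(1.4 × 10^-4 × 7.284 × 10^5) = 43.15 m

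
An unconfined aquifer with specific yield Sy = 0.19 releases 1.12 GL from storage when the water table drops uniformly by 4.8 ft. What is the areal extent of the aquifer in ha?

Δh = 4.8 ft = 1.463 m
ΔV = 1.12 GL = 1.12 × 10^6 m³
A = ΔV / (Sy × Δh) = 1.12 × 10^6 / (0.19 × 1.463) = 4.029 × 10^6 m²
A = 4.029 × 10^6 m² = 402.9 ha

A ≈ 403 ha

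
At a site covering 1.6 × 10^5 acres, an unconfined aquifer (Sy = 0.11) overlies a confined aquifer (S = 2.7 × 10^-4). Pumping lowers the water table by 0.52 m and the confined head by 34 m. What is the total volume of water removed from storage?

A = 1.6 × 10^5 acres = 6.475 × 10^8 m²
Unconfined: ΔV_u = Sy × A × Δh_u = 0.11 × 6.475 × 10^8 × 0.52 = 3.704 × 10^7 m³
Confined: ΔV_c = S × A × Δh_c = 2.7 × 10^-4 × 6.475 × 10^8 × 34 = 5.944 × 10^6 m³
Total ΔV = 3.704 × 10^7 + 5.944 × 10^6 = 4.298 × 10^7 m³

ΔV ≈ 4.3 × 10^7 m³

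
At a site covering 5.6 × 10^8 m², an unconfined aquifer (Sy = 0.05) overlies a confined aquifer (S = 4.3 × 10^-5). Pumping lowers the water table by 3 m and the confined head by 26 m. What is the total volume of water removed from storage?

ΔV ≈ 8.46 × 10^7 m³

Unconfined: ΔV_u = Sy × A × Δh_u = 0.05 × 5.6 × 10^8 × 3 = 8.4 × 10^7 m³
Confined: ΔV_c = S × A × Δh_c = 4.3 × 10^-5 × 5.6 × 10^8 × 26 = 6.261 × 10^5 m³
Total ΔV = 8.4 × 10^7 + 6.261 × 10^5 = 8.463 × 10^7 m³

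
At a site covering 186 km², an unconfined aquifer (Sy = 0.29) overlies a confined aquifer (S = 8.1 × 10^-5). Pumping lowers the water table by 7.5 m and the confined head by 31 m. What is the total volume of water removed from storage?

A = 186 km² = 1.86 × 10^8 m²
Unconfined: ΔV_u = Sy × A × Δh_u = 0.29 × 1.86 × 10^8 × 7.5 = 4.045 × 10^8 m³
Confined: ΔV_c = S × A × Δh_c = 8.1 × 10^-5 × 1.86 × 10^8 × 31 = 4.67 × 10^5 m³
Total ΔV = 4.045 × 10^8 + 4.67 × 10^5 = 4.05 × 10^8 m³

ΔV ≈ 4.05 × 10^8 m³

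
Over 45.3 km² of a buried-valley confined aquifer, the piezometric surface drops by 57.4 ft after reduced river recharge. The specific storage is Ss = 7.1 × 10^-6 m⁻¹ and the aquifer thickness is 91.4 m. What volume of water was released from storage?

S = Ss × b = 7.1 × 10^-6 m⁻¹ × 91.4 m = 6.489 × 10^-4
A = 45.3 km² = 4.53 × 10^7 m²
Δh = 57.4 ft = 17.5 m
ΔV = S × A × Δh = 6.489 × 10^-4 × 4.53 × 10^7 m² × 17.5 m = 5.143 × 10^5 m³

ΔV ≈ 5.14 × 10^5 m³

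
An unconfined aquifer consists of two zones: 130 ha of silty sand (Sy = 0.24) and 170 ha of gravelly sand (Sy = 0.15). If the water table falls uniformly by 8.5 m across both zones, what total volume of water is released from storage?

A₁ = 130 ha = 1.3 × 10^6 m²; A₂ = 170 ha = 1.7 × 10^6 m²
ΔV₁ = 0.24 × 1.3 × 10^6 × 8.5 = 2.652 × 10^6 m³
ΔV₂ = 0.15 × 1.7 × 10^6 × 8.5 = 2.167 × 10^6 m³
ΔV = ΔV₁ + ΔV₂ = 4.819 × 10^6 m³

ΔV ≈ 4.82 × 10^6 m³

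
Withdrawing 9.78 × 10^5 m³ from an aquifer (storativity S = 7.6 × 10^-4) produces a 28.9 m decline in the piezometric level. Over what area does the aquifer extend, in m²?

A = ΔV / (S × Δh) = 9.78 × 10^5 / (7.6 × 10^-4 × 28.9) = 4.453 × 10^7 m²

A ≈ 4.45 × 10^7 m²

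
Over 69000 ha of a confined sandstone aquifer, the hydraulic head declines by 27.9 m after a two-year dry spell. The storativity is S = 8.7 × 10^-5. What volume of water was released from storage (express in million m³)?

ΔV ≈ 1.67 million m³

A = 69000 ha = 6.9 × 10^8 m²
ΔV = S × A × Δh = 8.7 × 10^-5 × 6.9 × 10^8 m² × 27.9 m = 1.675 × 10^6 m³
ΔV = 1.675 × 10^6 m³ = 1.675 million m³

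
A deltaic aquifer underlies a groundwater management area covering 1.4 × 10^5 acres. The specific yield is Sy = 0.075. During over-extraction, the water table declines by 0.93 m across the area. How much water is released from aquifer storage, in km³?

ΔV ≈ 0.0395 km³

A = 1.4 × 10^5 acres = 5.666 × 10^8 m²
ΔV = Sy × A × Δh = 0.075 × 5.666 × 10^8 m² × 0.93 m = 3.952 × 10^7 m³
ΔV = 3.952 × 10^7 m³ = 0.03952 km³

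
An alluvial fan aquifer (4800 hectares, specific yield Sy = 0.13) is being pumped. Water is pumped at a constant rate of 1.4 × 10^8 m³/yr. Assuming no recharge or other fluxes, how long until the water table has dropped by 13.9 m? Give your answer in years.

A = 4800 hectares = 4.8 × 10^7 m²
ΔV = Sy × A × Δh = 0.13 × 4.8 × 10^7 × 13.9 = 8.674 × 10^7 m³
Q = 1.4 × 10^8 m³/yr = 3.836 × 10^5 m³/d
t = ΔV / Q = 8.674 × 10^7 m³ / 3.836 × 10^5 m³/d = 226.1 d
t = 226.1 d ≈ 0.6195 years

t ≈ 0.62 years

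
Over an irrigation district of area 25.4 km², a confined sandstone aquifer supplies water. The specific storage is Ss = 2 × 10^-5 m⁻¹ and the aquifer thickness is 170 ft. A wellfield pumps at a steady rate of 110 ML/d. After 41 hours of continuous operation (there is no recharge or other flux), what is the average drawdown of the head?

b = 170 ft = 51.82 m
S = Ss × b = 2 × 10^-5 m⁻¹ × 51.82 m = 1.036 × 10^-3
A = 25.4 km² = 2.54 × 10^7 m²
Q = 110 ML/d = 1.1 × 10^5 m³/d
t = 41 hours = 1.708 d
ΔV = Q × t = 1.1 × 10^5 m³/d × 1.708 d = 1.879 × 10^5 m³
Δh = ΔV / (S × A) = 1.879 × 10^5 / (0.001036 × 2.54 × 10^7) = 7.139 m

Δh ≈ 7.14 m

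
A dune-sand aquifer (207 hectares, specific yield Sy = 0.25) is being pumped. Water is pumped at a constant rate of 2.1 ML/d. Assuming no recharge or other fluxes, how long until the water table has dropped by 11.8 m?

t ≈ 2910 days

A = 207 hectares = 2.07 × 10^6 m²
ΔV = Sy × A × Δh = 0.25 × 2.07 × 10^6 × 11.8 = 6.106 × 10^6 m³
Q = 2.1 ML/d = 2100 m³/d
t = ΔV / Q = 6.106 × 10^6 m³ / 2100 m³/d = 2908 d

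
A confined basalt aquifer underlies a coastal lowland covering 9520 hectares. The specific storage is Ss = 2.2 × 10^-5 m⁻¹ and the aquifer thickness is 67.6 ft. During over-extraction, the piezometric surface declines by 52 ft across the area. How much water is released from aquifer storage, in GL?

b = 67.6 ft = 20.6 m
S = Ss × b = 2.2 × 10^-5 m⁻¹ × 20.6 m = 4.533 × 10^-4
A = 9520 hectares = 9.52 × 10^7 m²
Δh = 52 ft = 15.85 m
ΔV = S × A × Δh = 4.533 × 10^-4 × 9.52 × 10^7 m² × 15.85 m = 6.84 × 10^5 m³
ΔV = 6.84 × 10^5 m³ = 0.684 GL

ΔV ≈ 0.684 GL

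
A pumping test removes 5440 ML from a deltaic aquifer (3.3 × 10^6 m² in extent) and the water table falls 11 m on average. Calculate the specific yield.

Sy ≈ 0.15

ΔV = 5440 ML = 5.44 × 10^6 m³
Sy = ΔV / (A × Δh) = 5.44 × 10^6 m³ / (3.3 × 10^6 m² × 11 m) = 0.1499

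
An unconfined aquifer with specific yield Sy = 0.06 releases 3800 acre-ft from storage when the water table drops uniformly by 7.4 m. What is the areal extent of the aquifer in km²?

A ≈ 10.6 km²

ΔV = 3800 acre-ft = 4.687 × 10^6 m³
A = ΔV / (Sy × Δh) = 4.687 × 10^6 / (0.06 × 7.4) = 1.056 × 10^7 m²
A = 1.056 × 10^7 m² = 10.56 km²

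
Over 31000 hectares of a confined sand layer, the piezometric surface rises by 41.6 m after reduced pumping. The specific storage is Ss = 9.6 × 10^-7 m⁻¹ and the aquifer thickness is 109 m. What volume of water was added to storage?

ΔV ≈ 1.35 × 10^6 m³

S = Ss × b = 9.6 × 10^-7 m⁻¹ × 109 m = 1.046 × 10^-4
A = 31000 hectares = 3.1 × 10^8 m²
ΔV = S × A × Δh = 1.046 × 10^-4 × 3.1 × 10^8 m² × 41.6 m = 1.349 × 10^6 m³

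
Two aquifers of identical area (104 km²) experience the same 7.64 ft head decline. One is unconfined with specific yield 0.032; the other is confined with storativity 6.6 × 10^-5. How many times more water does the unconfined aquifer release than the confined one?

ΔV_u / ΔV_c ≈ 485

A = 104 km² = 1.04 × 10^8 m²
Δh = 7.64 ft = 2.329 m
Unconfined: ΔV_u = Sy × A × Δh = 0.032 × 1.04 × 10^8 × 2.329 = 7.75 × 10^6 m³
Confined: ΔV_c = S × A × Δh = 6.6 × 10^-5 × 1.04 × 10^8 × 2.329 = 15980 m³
Ratio = ΔV_u / ΔV_c = Sy / S = 0.032 / 6.6 × 10^-5 = 484.8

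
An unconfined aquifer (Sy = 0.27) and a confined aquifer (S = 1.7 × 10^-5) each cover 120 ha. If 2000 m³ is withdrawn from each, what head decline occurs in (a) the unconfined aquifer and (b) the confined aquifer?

A = 120 ha = 1.2 × 10^6 m²
Unconfined: Δh_u = ΔV/(Sy·A) = 2000/(0.27 × 1.2 × 10^6) = 0.006173 m
Confined: Δh_c = ΔV/(S·A) = 2000/(1.7 × 10^-5 × 1.2 × 10^6) = 98.04 m

Δh_u ≈ 0.00617 m; Δh_c ≈ 98 m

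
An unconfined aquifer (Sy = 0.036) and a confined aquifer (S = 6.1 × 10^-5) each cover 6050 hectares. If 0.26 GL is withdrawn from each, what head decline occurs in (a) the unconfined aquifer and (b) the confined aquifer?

A = 6050 hectares = 6.05 × 10^7 m²
ΔV = 0.26 GL = 2.6 × 10^5 m³
Unconfined: Δh_u = ΔV/(Sy·A) = 2.6 × 10^5/(0.036 × 6.05 × 10^7) = 0.1194 m
Confined: Δh_c = ΔV/(S·A) = 2.6 × 10^5/(6.1 × 10^-5 × 6.05 × 10^7) = 70.45 m

Δh_u ≈ 0.119 m; Δh_c ≈ 70.5 m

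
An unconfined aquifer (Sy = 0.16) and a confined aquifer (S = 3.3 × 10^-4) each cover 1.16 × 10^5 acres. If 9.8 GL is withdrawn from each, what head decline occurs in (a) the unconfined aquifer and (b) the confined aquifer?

Δh_u ≈ 0.13 m; Δh_c ≈ 63.3 m

A = 1.16 × 10^5 acres = 4.694 × 10^8 m²
ΔV = 9.8 GL = 9.8 × 10^6 m³
Unconfined: Δh_u = ΔV/(Sy·A) = 9.8 × 10^6/(0.16 × 4.694 × 10^8) = 0.1305 m
Confined: Δh_c = ΔV/(S·A) = 9.8 × 10^6/(3.3 × 10^-4 × 4.694 × 10^8) = 63.26 m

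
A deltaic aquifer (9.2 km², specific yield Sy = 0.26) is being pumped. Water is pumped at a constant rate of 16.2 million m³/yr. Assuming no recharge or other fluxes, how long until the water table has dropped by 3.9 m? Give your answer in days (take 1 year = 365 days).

t ≈ 210 days

A = 9.2 km² = 9.2 × 10^6 m²
ΔV = Sy × A × Δh = 0.26 × 9.2 × 10^6 × 3.9 = 9.329 × 10^6 m³
Q = 16.2 million m³/yr = 44380 m³/d
t = ΔV / Q = 9.329 × 10^6 m³ / 44380 m³/d = 210.2 d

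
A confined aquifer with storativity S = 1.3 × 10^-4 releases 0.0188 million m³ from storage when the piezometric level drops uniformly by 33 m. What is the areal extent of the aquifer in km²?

A ≈ 4.38 km²

ΔV = 0.0188 million m³ = 18800 m³
A = ΔV / (S × Δh) = 18800 / (1.3 × 10^-4 × 33) = 4.382 × 10^6 m²
A = 4.382 × 10^6 m² = 4.382 km²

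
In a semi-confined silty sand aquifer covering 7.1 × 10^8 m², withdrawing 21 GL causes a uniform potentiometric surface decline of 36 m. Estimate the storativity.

S ≈ 8.2 × 10^-4

ΔV = 21 GL = 2.1 × 10^7 m³
S = ΔV / (A × Δh) = 2.1 × 10^7 m³ / (7.1 × 10^8 m² × 36 m) = 8.216 × 10^-4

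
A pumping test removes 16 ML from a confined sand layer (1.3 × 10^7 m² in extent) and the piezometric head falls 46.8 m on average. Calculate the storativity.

S ≈ 2.6 × 10^-5

ΔV = 16 ML = 16000 m³
S = ΔV / (A × Δh) = 16000 m³ / (1.3 × 10^7 m² × 46.8 m) = 2.63 × 10^-5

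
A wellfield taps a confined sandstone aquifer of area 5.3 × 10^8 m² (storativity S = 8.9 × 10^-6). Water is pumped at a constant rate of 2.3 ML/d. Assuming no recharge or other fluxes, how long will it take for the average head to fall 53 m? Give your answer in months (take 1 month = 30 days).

t ≈ 3.62 months

ΔV = S × A × Δh = 8.9 × 10^-6 × 5.3 × 10^8 × 53 = 2.5 × 10^5 m³
Q = 2.3 ML/d = 2300 m³/d
t = ΔV / Q = 2.5 × 10^5 m³ / 2300 m³/d = 108.7 d
t = 108.7 d ≈ 3.623 months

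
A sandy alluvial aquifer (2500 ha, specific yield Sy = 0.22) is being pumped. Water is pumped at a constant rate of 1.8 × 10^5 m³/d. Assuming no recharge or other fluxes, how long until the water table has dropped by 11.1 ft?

A = 2500 ha = 2.5 × 10^7 m²
Δh = 11.1 ft = 3.383 m
ΔV = Sy × A × Δh = 0.22 × 2.5 × 10^7 × 3.383 = 1.861 × 10^7 m³
t = ΔV / Q = 1.861 × 10^7 m³ / 1.8 × 10^5 m³/d = 103.4 d

t ≈ 103 days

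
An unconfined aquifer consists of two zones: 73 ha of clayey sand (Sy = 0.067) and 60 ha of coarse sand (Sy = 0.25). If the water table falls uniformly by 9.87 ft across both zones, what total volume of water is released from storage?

ΔV ≈ 5.98 × 10^5 m³

A₁ = 73 ha = 7.3 × 10^5 m²; A₂ = 60 ha = 6 × 10^5 m²
Δh = 9.87 ft = 3.008 m
ΔV₁ = 0.067 × 7.3 × 10^5 × 3.008 = 1.471 × 10^5 m³
ΔV₂ = 0.25 × 6 × 10^5 × 3.008 = 4.513 × 10^5 m³
ΔV = ΔV₁ + ΔV₂ = 5.984 × 10^5 m³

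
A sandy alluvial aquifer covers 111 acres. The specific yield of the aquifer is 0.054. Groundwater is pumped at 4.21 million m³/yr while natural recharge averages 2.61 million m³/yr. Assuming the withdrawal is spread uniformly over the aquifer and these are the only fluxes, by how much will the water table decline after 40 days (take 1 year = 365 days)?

A = 111 acres = 4.492 × 10^5 m²
Net abstraction = 4.21 − 2.61 = 1.6 million m³/yr
Q_net = 1.6 million m³/yr = 4384 m³/d
ΔV = Q × t = 4384 m³/d × 40 d = 1.753 × 10^5 m³
Δh = ΔV / (Sy × A) = 1.753 × 10^5 / (0.054 × 4.492 × 10^5) = 7.229 m

Δh ≈ 7.23 m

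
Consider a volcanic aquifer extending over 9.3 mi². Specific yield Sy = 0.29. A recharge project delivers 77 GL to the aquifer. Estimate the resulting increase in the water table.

Δh ≈ 11 m

A = 9.3 mi² = 2.409 × 10^7 m²
ΔV = 77 GL = 7.7 × 10^7 m³
Δh = ΔV / (Sy × A) = 7.7 × 10^7 m³ / (0.29 × 2.409 × 10^7 m²) = 11.02 m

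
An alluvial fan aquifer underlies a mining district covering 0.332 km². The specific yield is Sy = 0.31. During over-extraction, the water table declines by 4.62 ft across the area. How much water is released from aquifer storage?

ΔV ≈ 1.45 × 10^5 m³

A = 0.332 km² = 3.32 × 10^5 m²
Δh = 4.62 ft = 1.408 m
ΔV = Sy × A × Δh = 0.31 × 3.32 × 10^5 m² × 1.408 m = 1.449 × 10^5 m³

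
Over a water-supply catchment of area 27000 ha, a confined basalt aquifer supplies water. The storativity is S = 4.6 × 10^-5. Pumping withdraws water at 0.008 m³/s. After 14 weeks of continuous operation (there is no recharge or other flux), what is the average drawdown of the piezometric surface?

A = 27000 ha = 2.7 × 10^8 m²
Q = 0.008 m³/s = 691.2 m³/d
t = 14 weeks = 98 d
ΔV = Q × t = 691.2 m³/d × 98 d = 67740 m³
Δh = ΔV / (S × A) = 67740 / (4.6 × 10^-5 × 2.7 × 10^8) = 5.454 m

Δh ≈ 5.45 m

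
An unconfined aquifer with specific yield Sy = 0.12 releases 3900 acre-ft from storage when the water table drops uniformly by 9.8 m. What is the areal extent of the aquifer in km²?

A ≈ 4.09 km²

ΔV = 3900 acre-ft = 4.811 × 10^6 m³
A = ΔV / (Sy × Δh) = 4.811 × 10^6 / (0.12 × 9.8) = 4.091 × 10^6 m²
A = 4.091 × 10^6 m² = 4.091 km²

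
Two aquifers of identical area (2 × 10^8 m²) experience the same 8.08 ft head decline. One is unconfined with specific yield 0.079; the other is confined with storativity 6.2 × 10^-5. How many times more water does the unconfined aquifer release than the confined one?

Δh = 8.08 ft = 2.463 m
Unconfined: ΔV_u = Sy × A × Δh = 0.079 × 2 × 10^8 × 2.463 = 3.891 × 10^7 m³
Confined: ΔV_c = S × A × Δh = 6.2 × 10^-5 × 2 × 10^8 × 2.463 = 30540 m³
Ratio = ΔV_u / ΔV_c = Sy / S = 0.079 / 6.2 × 10^-5 = 1274

ΔV_u / ΔV_c ≈ 1270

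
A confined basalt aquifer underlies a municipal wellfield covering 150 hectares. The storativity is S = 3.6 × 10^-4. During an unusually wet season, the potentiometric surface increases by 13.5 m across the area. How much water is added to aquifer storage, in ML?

A = 150 hectares = 1.5 × 10^6 m²
ΔV = S × A × Δh = 3.6 × 10^-4 × 1.5 × 10^6 m² × 13.5 m = 7290 m³
ΔV = 7290 m³ = 7.29 ML

ΔV ≈ 7.29 ML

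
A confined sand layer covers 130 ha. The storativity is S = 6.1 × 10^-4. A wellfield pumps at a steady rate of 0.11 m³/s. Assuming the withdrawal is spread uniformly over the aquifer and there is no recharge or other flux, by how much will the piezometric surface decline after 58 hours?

Δh ≈ 29 m

A = 130 ha = 1.3 × 10^6 m²
Q = 0.11 m³/s = 9504 m³/d
t = 58 hours = 2.417 d
ΔV = Q × t = 9504 m³/d × 2.417 d = 22970 m³
Δh = ΔV / (S × A) = 22970 / (6.1 × 10^-4 × 1.3 × 10^6) = 28.96 m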